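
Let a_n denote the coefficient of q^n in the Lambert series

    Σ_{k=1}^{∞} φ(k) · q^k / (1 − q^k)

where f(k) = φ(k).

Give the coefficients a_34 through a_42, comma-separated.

[q^34] φ(1)=1,φ(2)=1,φ(17)=16,φ(34)=16 ⇒ 34
d|35:{35,7,5,1}  Σφ=24+6+4+1=35
q^36  k|36↦φ(k): 36:12 18:6 12:4 9:6 6:2 4:2 3:2 2:1 1:1  a_36=36
q^37  k|37↦φ(k): 1:1 37:36  a_37=37
[q^38] φ(38)=18,φ(19)=18,φ(2)=1,φ(1)=1 ⇒ 38
q^39  k|39↦φ(k): 1:1 3:2 13:12 39:24  a_39=39
d|40:{1,2,4,5,8,10,20,40}  Σφ=1+1+2+4+4+4+8+16=40
d|41:{41,1}  Σφ=40+1=41
[q^42] φ(42)=12,φ(21)=12,φ(14)=6,φ(7)=6,φ(6)=2,φ(3)=2,φ(2)=1,φ(1)=1 ⇒ 42

34, 35, 36, 37, 38, 39, 40, 41, 42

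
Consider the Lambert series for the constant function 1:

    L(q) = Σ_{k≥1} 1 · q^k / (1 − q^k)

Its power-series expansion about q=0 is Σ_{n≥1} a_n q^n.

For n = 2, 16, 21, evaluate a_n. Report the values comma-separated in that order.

n=2: 2·1 1·2  f→[1+1]=2
q^16  k|16↦f(k): 1:1 2:1 4:1 8:1 16:1  a_16=5
[q^21] f(21)=1,f(7)=1,f(3)=1,f(1)=1 ⇒ 4

2, 5, 4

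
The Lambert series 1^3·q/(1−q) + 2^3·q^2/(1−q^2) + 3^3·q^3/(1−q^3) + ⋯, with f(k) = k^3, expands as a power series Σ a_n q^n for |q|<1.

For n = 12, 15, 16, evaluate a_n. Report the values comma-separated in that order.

d|12:{12,6,4,3,2,1}  Σf=1728+216+64+27+8+1=2044
n=15: 1·15 3·5 5·3 15·1  f→[1+27+125+3375]=3528
d|16:{16,8,4,2,1}  Σf=4096+512+64+8+1=4681

2044, 3528, 4681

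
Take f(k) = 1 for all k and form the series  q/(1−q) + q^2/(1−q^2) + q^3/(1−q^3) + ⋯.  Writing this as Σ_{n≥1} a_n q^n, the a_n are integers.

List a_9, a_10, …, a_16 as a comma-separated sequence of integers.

n=9: 1·9 3·3 9·1  f→[1+1+1]=3
[q^10] f(10)=1,f(5)=1,f(2)=1,f(1)=1 ⇒ 4
n=11: 1·11 11·1  f→[1+1]=2
q^12  k|12↦f(k): 1:1 2:1 3:1 4:1 6:1 12:1  a_12=6
q^13  k|13↦f(k): 13:1 1:1  a_13=2
q^14  k|14↦f(k): 14:1 7:1 2:1 1:1  a_14=4
n=15: 1·15 3·5 5·3 15·1  f→[1+1+1+1]=4
d|16:{1,2,4,8,16}  Σf=1+1+1+1+1=5

3, 4, 2, 6, 2, 4, 4, 5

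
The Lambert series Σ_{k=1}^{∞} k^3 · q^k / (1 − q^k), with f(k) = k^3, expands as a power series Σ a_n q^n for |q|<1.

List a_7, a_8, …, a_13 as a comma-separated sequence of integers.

d|7:{1,7}  Σf=1+343=344
d|8:{1,2,4,8}  Σf=1+8+64+512=585
n=9: 1·9 3·3 9·1  f→[1+27+729]=757
[q^10] f(1)=1,f(2)=8,f(5)=125,f(10)=1000 ⇒ 1134
d|11:{11,1}  Σf=1331+1=1332
d|12:{12,6,4,3,2,1}  Σf=1728+216+64+27+8+1=2044
d|13:{1,13}  Σf=1+2197=2198

344, 585, 757, 1134, 1332, 2044, 2198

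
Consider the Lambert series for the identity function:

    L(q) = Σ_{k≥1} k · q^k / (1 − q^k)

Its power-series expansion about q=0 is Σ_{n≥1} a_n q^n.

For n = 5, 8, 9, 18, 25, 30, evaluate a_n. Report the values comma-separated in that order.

n=5: 5·1 1·5  f→[5+1]=6
n=8: 8·1 4·2 2·4 1·8  f→[8+4+2+1]=15
n=9: 9·1 3·3 1·9  f→[9+3+1]=13
n=18: 18·1 9·2 6·3 3·6 2·9 1·18  f→[18+9+6+3+2+1]=39
n=25: 1·25 5·5 25·1  f→[1+5+25]=31
d|30:{1,2,3,5,6,10,15,30}  Σf=1+2+3+5+6+10+15+30=72

6, 15, 13, 39, 31, 72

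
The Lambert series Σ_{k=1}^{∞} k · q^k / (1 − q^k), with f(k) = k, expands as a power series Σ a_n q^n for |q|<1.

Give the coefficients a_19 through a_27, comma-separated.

20, 42, 32, 36, 24, 60, 31, 42, 40

[q^19] f(19)=19,f(1)=1 ⇒ 20
n=20: 1·20 2·10 4·5 5·4 10·2 20·1  f→[1+2+4+5+10+20]=42
[q^21] f(21)=21,f(7)=7,f(3)=3,f(1)=1 ⇒ 32
n=22: 22·1 11·2 2·11 1·22  f→[22+11+2+1]=36
[q^23] f(1)=1,f(23)=23 ⇒ 24
d|24:{24,12,8,6,4,3,2,1}  Σf=24+12+8+6+4+3+2+1=60
n=25: 1·25 5·5 25·1  f→[1+5+25]=31
n=26: 1·26 2·13 13·2 26·1  f→[1+2+13+26]=42
n=27: 1·27 3·9 9·3 27·1  f→[1+3+9+27]=40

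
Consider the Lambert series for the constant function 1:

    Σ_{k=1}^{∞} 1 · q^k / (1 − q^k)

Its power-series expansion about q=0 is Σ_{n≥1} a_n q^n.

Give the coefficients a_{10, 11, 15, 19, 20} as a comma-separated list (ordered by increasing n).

4, 2, 4, 2, 6

d|10:{10,5,2,1}  Σf=1+1+1+1=4
n=11: 1·11 11·1  f→[1+1]=2
d|15:{1,3,5,15}  Σf=1+1+1+1=4
d|19:{19,1}  Σf=1+1=2
n=20: 20·1 10·2 5·4 4·5 2·10 1·20  f→[1+1+1+1+1+1]=6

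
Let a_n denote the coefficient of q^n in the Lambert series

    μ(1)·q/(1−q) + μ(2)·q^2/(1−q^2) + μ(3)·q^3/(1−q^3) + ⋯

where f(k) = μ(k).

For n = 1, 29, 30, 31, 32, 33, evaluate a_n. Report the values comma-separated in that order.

[q^1] μ(1)=1 ⇒ 1
n=29: 1·29 29·1  μ→[1+(-1)]=0
d|30:{30,15,10,6,5,3,2,1}  Σμ=(-1)+1+1+1+(-1)+(-1)+(-1)+1=0
d|31:{31,1}  Σμ=(-1)+1=0
q^32  k|32↦μ(k): 32:0 16:0 8:0 4:0 2:-1 1:1  a_32=0
q^33  k|33↦μ(k): 33:1 11:-1 3:-1 1:1  a_33=0

1, 0, 0, 0, 0, 0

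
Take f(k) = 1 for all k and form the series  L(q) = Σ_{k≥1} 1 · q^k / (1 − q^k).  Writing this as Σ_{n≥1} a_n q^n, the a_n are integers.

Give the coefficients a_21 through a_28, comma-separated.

[q^21] f(1)=1,f(3)=1,f(7)=1,f(21)=1 ⇒ 4
d|22:{1,2,11,22}  Σf=1+1+1+1=4
[q^23] f(23)=1,f(1)=1 ⇒ 2
q^24  k|24↦f(k): 24:1 12:1 8:1 6:1 4:1 3:1 2:1 1:1  a_24=8
n=25: 1·25 5·5 25·1  f→[1+1+1]=3
q^26  k|26↦f(k): 26:1 13:1 2:1 1:1  a_26=4
q^27  k|27↦f(k): 27:1 9:1 3:1 1:1  a_27=4
d|28:{28,14,7,4,2,1}  Σf=1+1+1+1+1+1=6

4, 4, 2, 8, 3, 4, 4, 6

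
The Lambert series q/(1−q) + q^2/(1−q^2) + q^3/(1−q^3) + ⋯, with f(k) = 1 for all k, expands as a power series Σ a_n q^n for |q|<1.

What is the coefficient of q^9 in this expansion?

n=9: 1·9 3·3 9·1  f→[1+1+1]=3

a_9 = 3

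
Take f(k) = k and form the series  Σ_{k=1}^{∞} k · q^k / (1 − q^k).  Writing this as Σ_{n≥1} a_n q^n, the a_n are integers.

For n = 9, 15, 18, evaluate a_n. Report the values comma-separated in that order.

13, 24, 39

n=9: 1·9 3·3 9·1  f→[1+3+9]=13
n=15: 1·15 3·5 5·3 15·1  f→[1+3+5+15]=24
[q^18] f(1)=1,f(2)=2,f(3)=3,f(6)=6,f(9)=9,f(18)=18 ⇒ 39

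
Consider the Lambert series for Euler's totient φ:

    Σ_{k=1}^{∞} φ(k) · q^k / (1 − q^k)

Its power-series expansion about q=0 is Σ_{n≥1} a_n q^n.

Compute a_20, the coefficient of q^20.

q^20  k|20↦φ(k): 1:1 2:1 4:2 5:4 10:4 20:8  a_20=20

a_20 = 20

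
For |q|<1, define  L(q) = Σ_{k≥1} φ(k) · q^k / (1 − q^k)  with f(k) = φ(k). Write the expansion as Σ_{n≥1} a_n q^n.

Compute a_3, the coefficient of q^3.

n=3: 3·1 1·3  φ→[2+1]=3

a_3 = 3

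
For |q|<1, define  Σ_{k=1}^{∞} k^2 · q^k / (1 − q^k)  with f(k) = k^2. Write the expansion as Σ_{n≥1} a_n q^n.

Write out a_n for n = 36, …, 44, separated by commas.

q^36  k|36↦f(k): 36:1296 18:324 12:144 9:81 6:36 4:16 3:9 2:4 1:1  a_36=1911
[q^37] f(1)=1,f(37)=1369 ⇒ 1370
d|38:{1,2,19,38}  Σf=1+4+361+1444=1810
[q^39] f(39)=1521,f(13)=169,f(3)=9,f(1)=1 ⇒ 1700
d|40:{1,2,4,5,8,10,20,40}  Σf=1+4+16+25+64+100+400+1600=2210
n=41: 1·41 41·1  f→[1+1681]=1682
n=42: 42·1 21·2 14·3 7·6 6·7 3·14 2·21 1·42  f→[1764+441+196+49+36+9+4+1]=2500
q^43  k|43↦f(k): 1:1 43:1849  a_43=1850
n=44: 1·44 2·22 4·11 11·4 22·2 44·1  f→[1+4+16+121+484+1936]=2562

1911, 1370, 1810, 1700, 2210, 1682, 2500, 1850, 2562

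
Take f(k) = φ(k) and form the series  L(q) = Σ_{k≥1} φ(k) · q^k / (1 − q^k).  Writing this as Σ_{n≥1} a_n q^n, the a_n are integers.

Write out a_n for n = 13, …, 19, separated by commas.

q^13  k|13↦φ(k): 1:1 13:12  a_13=13
n=14: 14·1 7·2 2·7 1·14  φ→[6+6+1+1]=14
[q^15] φ(15)=8,φ(5)=4,φ(3)=2,φ(1)=1 ⇒ 15
q^16  k|16↦φ(k): 16:8 8:4 4:2 2:1 1:1  a_16=16
q^17  k|17↦φ(k): 1:1 17:16  a_17=17
d|18:{1,2,3,6,9,18}  Σφ=1+1+2+2+6+6=18
d|19:{1,19}  Σφ=1+18=19

13, 14, 15, 16, 17, 18, 19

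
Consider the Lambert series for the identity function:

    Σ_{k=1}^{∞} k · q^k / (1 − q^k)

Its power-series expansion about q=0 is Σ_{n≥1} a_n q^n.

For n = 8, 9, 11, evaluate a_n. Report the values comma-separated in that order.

d|8:{1,2,4,8}  Σf=1+2+4+8=15
[q^9] f(9)=9,f(3)=3,f(1)=1 ⇒ 13
q^11  k|11↦f(k): 11:11 1:1  a_11=12

15, 13, 12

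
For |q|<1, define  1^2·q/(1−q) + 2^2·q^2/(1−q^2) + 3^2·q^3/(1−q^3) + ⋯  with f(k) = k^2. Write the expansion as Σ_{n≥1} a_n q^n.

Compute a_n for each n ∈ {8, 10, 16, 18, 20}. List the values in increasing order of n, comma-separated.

q^8  k|8↦f(k): 8:64 4:16 2:4 1:1  a_8=85
q^10  k|10↦f(k): 1:1 2:4 5:25 10:100  a_10=130
d|16:{1,2,4,8,16}  Σf=1+4+16+64+256=341
[q^18] f(1)=1,f(2)=4,f(3)=9,f(6)=36,f(9)=81,f(18)=324 ⇒ 455
d|20:{20,10,5,4,2,1}  Σf=400+100+25+16+4+1=546

85, 130, 341, 455, 546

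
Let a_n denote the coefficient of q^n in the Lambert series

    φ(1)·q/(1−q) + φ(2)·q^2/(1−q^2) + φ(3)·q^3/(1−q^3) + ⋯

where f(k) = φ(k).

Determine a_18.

q^18  k|18↦φ(k): 18:6 9:6 6:2 3:2 2:1 1:1  a_18=18

a_18 = 18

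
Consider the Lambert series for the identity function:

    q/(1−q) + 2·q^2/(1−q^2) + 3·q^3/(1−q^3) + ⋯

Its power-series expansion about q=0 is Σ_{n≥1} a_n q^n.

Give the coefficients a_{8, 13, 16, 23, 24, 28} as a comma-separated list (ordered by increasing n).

15, 14, 31, 24, 60, 56

[q^8] f(8)=8,f(4)=4,f(2)=2,f(1)=1 ⇒ 15
[q^13] f(13)=13,f(1)=1 ⇒ 14
[q^16] f(16)=16,f(8)=8,f(4)=4,f(2)=2,f(1)=1 ⇒ 31
q^23  k|23↦f(k): 23:23 1:1  a_23=24
d|24:{1,2,3,4,6,8,12,24}  Σf=1+2+3+4+6+8+12+24=60
q^28  k|28↦f(k): 1:1 2:2 4:4 7:7 14:14 28:28  a_28=56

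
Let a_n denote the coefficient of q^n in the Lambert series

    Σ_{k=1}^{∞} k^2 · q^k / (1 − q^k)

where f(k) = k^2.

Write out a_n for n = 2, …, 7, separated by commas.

5, 10, 21, 26, 50, 50

d|2:{1,2}  Σf=1+4=5
d|3:{3,1}  Σf=9+1=10
n=4: 1·4 2·2 4·1  f→[1+4+16]=21
q^5  k|5↦f(k): 5:25 1:1  a_5=26
d|6:{1,2,3,6}  Σf=1+4+9+36=50
q^7  k|7↦f(k): 1:1 7:49  a_7=50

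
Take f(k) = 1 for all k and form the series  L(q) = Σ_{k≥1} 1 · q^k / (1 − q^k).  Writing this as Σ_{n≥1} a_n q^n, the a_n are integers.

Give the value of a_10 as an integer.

a_10 = 4

n=10: 1·10 2·5 5·2 10·1  f→[1+1+1+1]=4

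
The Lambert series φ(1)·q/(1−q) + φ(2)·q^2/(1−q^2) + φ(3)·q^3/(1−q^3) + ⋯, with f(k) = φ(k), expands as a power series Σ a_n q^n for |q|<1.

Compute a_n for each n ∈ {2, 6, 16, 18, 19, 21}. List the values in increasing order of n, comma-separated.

q^2  k|2↦φ(k): 2:1 1:1  a_2=2
d|6:{6,3,2,1}  Σφ=2+2+1+1=6
n=16: 1·16 2·8 4·4 8·2 16·1  φ→[1+1+2+4+8]=16
q^18  k|18↦φ(k): 1:1 2:1 3:2 6:2 9:6 18:6  a_18=18
n=19: 19·1 1·19  φ→[18+1]=19
d|21:{1,3,7,21}  Σφ=1+2+6+12=21

2, 6, 16, 18, 19, 21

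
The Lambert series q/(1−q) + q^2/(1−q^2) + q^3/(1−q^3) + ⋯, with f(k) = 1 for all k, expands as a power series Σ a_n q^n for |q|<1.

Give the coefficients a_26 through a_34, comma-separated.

q^26  k|26↦f(k): 26:1 13:1 2:1 1:1  a_26=4
q^27  k|27↦f(k): 1:1 3:1 9:1 27:1  a_27=4
d|28:{1,2,4,7,14,28}  Σf=1+1+1+1+1+1=6
n=29: 1·29 29·1  f→[1+1]=2
d|30:{30,15,10,6,5,3,2,1}  Σf=1+1+1+1+1+1+1+1=8
d|31:{1,31}  Σf=1+1=2
n=32: 32·1 16·2 8·4 4·8 2·16 1·32  f→[1+1+1+1+1+1]=6
d|33:{33,11,3,1}  Σf=1+1+1+1=4
d|34:{1,2,17,34}  Σf=1+1+1+1=4

4, 4, 6, 2, 8, 2, 6, 4, 4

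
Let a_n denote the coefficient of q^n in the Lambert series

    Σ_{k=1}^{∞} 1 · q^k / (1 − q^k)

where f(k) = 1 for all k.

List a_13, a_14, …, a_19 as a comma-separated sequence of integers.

2, 4, 4, 5, 2, 6, 2

[q^13] f(1)=1,f(13)=1 ⇒ 2
n=14: 1·14 2·7 7·2 14·1  f→[1+1+1+1]=4
n=15: 1·15 3·5 5·3 15·1  f→[1+1+1+1]=4
[q^16] f(1)=1,f(2)=1,f(4)=1,f(8)=1,f(16)=1 ⇒ 5
q^17  k|17↦f(k): 1:1 17:1  a_17=2
[q^18] f(18)=1,f(9)=1,f(6)=1,f(3)=1,f(2)=1,f(1)=1 ⇒ 6
[q^19] f(19)=1,f(1)=1 ⇒ 2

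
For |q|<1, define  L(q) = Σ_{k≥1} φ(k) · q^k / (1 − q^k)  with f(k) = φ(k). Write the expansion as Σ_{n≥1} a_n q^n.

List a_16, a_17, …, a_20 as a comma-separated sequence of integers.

n=16: 16·1 8·2 4·4 2·8 1·16  φ→[8+4+2+1+1]=16
[q^17] φ(1)=1,φ(17)=16 ⇒ 17
d|18:{1,2,3,6,9,18}  Σφ=1+1+2+2+6+6=18
d|19:{19,1}  Σφ=18+1=19
n=20: 1·20 2·10 4·5 5·4 10·2 20·1  φ→[1+1+2+4+4+8]=20

16, 17, 18, 19, 20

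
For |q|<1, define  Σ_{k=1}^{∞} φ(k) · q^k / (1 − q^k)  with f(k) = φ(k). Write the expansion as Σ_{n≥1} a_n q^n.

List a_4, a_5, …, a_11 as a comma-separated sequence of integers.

[q^4] φ(1)=1,φ(2)=1,φ(4)=2 ⇒ 4
n=5: 1·5 5·1  φ→[1+4]=5
d|6:{6,3,2,1}  Σφ=2+2+1+1=6
q^7  k|7↦φ(k): 7:6 1:1  a_7=7
n=8: 8·1 4·2 2·4 1·8  φ→[4+2+1+1]=8
n=9: 9·1 3·3 1·9  φ→[6+2+1]=9
q^10  k|10↦φ(k): 10:4 5:4 2:1 1:1  a_10=10
[q^11] φ(1)=1,φ(11)=10 ⇒ 11

4, 5, 6, 7, 8, 9, 10, 11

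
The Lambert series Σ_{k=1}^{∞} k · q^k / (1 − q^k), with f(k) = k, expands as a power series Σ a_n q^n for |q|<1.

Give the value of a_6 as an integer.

a_6 = 12

d|6:{1,2,3,6}  Σf=1+2+3+6=12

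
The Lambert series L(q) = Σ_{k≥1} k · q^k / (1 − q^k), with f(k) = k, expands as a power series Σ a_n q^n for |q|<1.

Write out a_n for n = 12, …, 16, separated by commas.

[q^12] f(1)=1,f(2)=2,f(3)=3,f(4)=4,f(6)=6,f(12)=12 ⇒ 28
q^13  k|13↦f(k): 1:1 13:13  a_13=14
n=14: 14·1 7·2 2·7 1·14  f→[14+7+2+1]=24
q^15  k|15↦f(k): 15:15 5:5 3:3 1:1  a_15=24
[q^16] f(1)=1,f(2)=2,f(4)=4,f(8)=8,f(16)=16 ⇒ 31

28, 14, 24, 24, 31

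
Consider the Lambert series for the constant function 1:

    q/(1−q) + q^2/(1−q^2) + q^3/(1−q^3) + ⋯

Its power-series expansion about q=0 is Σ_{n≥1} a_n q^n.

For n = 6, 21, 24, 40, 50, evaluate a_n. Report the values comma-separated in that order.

4, 4, 8, 8, 6

n=6: 6·1 3·2 2·3 1·6  f→[1+1+1+1]=4
n=21: 1·21 3·7 7·3 21·1  f→[1+1+1+1]=4
[q^24] f(24)=1,f(12)=1,f(8)=1,f(6)=1,f(4)=1,f(3)=1,f(2)=1,f(1)=1 ⇒ 8
d|40:{1,2,4,5,8,10,20,40}  Σf=1+1+1+1+1+1+1+1=8
d|50:{50,25,10,5,2,1}  Σf=1+1+1+1+1+1=6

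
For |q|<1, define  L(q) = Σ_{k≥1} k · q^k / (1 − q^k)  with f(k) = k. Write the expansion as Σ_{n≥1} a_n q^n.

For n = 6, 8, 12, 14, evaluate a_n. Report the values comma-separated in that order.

12, 15, 28, 24

q^6  k|6↦f(k): 6:6 3:3 2:2 1:1  a_6=12
d|8:{8,4,2,1}  Σf=8+4+2+1=15
[q^12] f(12)=12,f(6)=6,f(4)=4,f(3)=3,f(2)=2,f(1)=1 ⇒ 28
q^14  k|14↦f(k): 14:14 7:7 2:2 1:1  a_14=24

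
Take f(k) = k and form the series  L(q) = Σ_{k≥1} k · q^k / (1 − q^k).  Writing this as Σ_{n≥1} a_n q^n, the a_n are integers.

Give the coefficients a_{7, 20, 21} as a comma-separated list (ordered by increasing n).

8, 42, 32

q^7  k|7↦f(k): 7:7 1:1  a_7=8
d|20:{1,2,4,5,10,20}  Σf=1+2+4+5+10+20=42
d|21:{1,3,7,21}  Σf=1+3+7+21=32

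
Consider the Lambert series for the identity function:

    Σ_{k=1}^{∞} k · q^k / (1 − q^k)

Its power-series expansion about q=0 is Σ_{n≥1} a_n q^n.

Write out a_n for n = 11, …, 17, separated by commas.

12, 28, 14, 24, 24, 31, 18

d|11:{11,1}  Σf=11+1=12
q^12  k|12↦f(k): 1:1 2:2 3:3 4:4 6:6 12:12  a_12=28
[q^13] f(1)=1,f(13)=13 ⇒ 14
q^14  k|14↦f(k): 1:1 2:2 7:7 14:14  a_14=24
n=15: 15·1 5·3 3·5 1·15  f→[15+5+3+1]=24
n=16: 1·16 2·8 4·4 8·2 16·1  f→[1+2+4+8+16]=31
q^17  k|17↦f(k): 1:1 17:17  a_17=18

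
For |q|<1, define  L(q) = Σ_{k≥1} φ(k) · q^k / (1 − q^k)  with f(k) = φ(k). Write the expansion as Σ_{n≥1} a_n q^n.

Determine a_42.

[q^42] φ(1)=1,φ(2)=1,φ(3)=2,φ(6)=2,φ(7)=6,φ(14)=6,φ(21)=12,φ(42)=12 ⇒ 42

a_42 = 42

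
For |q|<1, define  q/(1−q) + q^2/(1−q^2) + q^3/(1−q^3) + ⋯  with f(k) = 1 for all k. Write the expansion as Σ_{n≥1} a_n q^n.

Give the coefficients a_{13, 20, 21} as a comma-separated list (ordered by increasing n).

n=13: 1·13 13·1  f→[1+1]=2
n=20: 1·20 2·10 4·5 5·4 10·2 20·1  f→[1+1+1+1+1+1]=6
d|21:{21,7,3,1}  Σf=1+1+1+1=4

2, 6, 4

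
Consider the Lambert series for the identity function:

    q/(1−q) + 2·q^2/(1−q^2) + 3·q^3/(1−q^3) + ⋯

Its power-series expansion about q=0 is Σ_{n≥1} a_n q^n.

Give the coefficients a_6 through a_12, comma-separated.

12, 8, 15, 13, 18, 12, 28

d|6:{1,2,3,6}  Σf=1+2+3+6=12
d|7:{1,7}  Σf=1+7=8
n=8: 1·8 2·4 4·2 8·1  f→[1+2+4+8]=15
[q^9] f(1)=1,f(3)=3,f(9)=9 ⇒ 13
q^10  k|10↦f(k): 1:1 2:2 5:5 10:10  a_10=18
d|11:{11,1}  Σf=11+1=12
n=12: 12·1 6·2 4·3 3·4 2·6 1·12  f→[12+6+4+3+2+1]=28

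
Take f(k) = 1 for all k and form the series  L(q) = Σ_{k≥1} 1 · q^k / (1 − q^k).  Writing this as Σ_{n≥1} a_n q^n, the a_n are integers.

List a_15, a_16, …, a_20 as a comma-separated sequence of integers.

d|15:{15,5,3,1}  Σf=1+1+1+1=4
d|16:{16,8,4,2,1}  Σf=1+1+1+1+1=5
d|17:{17,1}  Σf=1+1=2
d|18:{18,9,6,3,2,1}  Σf=1+1+1+1+1+1=6
q^19  k|19↦f(k): 19:1 1:1  a_19=2
[q^20] f(1)=1,f(2)=1,f(4)=1,f(5)=1,f(10)=1,f(20)=1 ⇒ 6

4, 5, 2, 6, 2, 6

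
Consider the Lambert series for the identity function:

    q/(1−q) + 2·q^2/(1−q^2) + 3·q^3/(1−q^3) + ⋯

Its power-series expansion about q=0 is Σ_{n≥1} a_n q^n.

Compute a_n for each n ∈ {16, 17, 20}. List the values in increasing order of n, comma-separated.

d|16:{16,8,4,2,1}  Σf=16+8+4+2+1=31
d|17:{17,1}  Σf=17+1=18
n=20: 1·20 2·10 4·5 5·4 10·2 20·1  f→[1+2+4+5+10+20]=42

31, 18, 42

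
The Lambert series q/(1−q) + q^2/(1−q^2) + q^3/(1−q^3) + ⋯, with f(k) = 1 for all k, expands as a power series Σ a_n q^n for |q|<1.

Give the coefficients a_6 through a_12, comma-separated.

n=6: 6·1 3·2 2·3 1·6  f→[1+1+1+1]=4
d|7:{1,7}  Σf=1+1=2
[q^8] f(8)=1,f(4)=1,f(2)=1,f(1)=1 ⇒ 4
[q^9] f(1)=1,f(3)=1,f(9)=1 ⇒ 3
n=10: 10·1 5·2 2·5 1·10  f→[1+1+1+1]=4
[q^11] f(11)=1,f(1)=1 ⇒ 2
q^12  k|12↦f(k): 1:1 2:1 3:1 4:1 6:1 12:1  a_12=6

4, 2, 4, 3, 4, 2, 6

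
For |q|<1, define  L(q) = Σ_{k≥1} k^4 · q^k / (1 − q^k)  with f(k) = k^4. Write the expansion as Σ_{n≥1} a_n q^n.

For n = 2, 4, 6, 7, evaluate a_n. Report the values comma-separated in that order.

[q^2] f(2)=16,f(1)=1 ⇒ 17
[q^4] f(1)=1,f(2)=16,f(4)=256 ⇒ 273
d|6:{6,3,2,1}  Σf=1296+81+16+1=1394
n=7: 7·1 1·7  f→[2401+1]=2402

17, 273, 1394, 2402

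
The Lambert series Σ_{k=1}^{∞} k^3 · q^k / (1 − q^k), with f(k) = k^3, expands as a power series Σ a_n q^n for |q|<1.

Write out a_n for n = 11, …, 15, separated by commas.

d|11:{11,1}  Σf=1331+1=1332
q^12  k|12↦f(k): 1:1 2:8 3:27 4:64 6:216 12:1728  a_12=2044
q^13  k|13↦f(k): 1:1 13:2197  a_13=2198
n=14: 14·1 7·2 2·7 1·14  f→[2744+343+8+1]=3096
n=15: 1·15 3·5 5·3 15·1  f→[1+27+125+3375]=3528

1332, 2044, 2198, 3096, 3528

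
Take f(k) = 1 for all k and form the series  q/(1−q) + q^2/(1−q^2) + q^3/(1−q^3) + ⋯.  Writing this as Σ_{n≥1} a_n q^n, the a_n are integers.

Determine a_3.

d|3:{3,1}  Σf=1+1=2

a_3 = 2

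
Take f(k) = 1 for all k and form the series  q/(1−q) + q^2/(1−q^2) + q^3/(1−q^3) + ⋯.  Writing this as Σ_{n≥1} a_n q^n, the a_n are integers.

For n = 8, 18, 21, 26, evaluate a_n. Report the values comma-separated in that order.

[q^8] f(1)=1,f(2)=1,f(4)=1,f(8)=1 ⇒ 4
q^18  k|18↦f(k): 1:1 2:1 3:1 6:1 9:1 18:1  a_18=6
[q^21] f(1)=1,f(3)=1,f(7)=1,f(21)=1 ⇒ 4
[q^26] f(1)=1,f(2)=1,f(13)=1,f(26)=1 ⇒ 4

4, 6, 4, 4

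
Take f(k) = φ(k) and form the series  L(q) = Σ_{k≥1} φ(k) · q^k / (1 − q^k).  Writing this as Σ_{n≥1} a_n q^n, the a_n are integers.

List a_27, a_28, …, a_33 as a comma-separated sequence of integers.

d|27:{1,3,9,27}  Σφ=1+2+6+18=27
q^28  k|28↦φ(k): 28:12 14:6 7:6 4:2 2:1 1:1  a_28=28
q^29  k|29↦φ(k): 29:28 1:1  a_29=29
[q^30] φ(30)=8,φ(15)=8,φ(10)=4,φ(6)=2,φ(5)=4,φ(3)=2,φ(2)=1,φ(1)=1 ⇒ 30
[q^31] φ(31)=30,φ(1)=1 ⇒ 31
[q^32] φ(32)=16,φ(16)=8,φ(8)=4,φ(4)=2,φ(2)=1,φ(1)=1 ⇒ 32
q^33  k|33↦φ(k): 1:1 3:2 11:10 33:20  a_33=33

27, 28, 29, 30, 31, 32, 33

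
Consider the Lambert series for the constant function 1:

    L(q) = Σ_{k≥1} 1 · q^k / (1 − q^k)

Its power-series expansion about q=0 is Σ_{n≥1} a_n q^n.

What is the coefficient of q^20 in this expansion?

a_20 = 6

n=20: 1·20 2·10 4·5 5·4 10·2 20·1  f→[1+1+1+1+1+1]=6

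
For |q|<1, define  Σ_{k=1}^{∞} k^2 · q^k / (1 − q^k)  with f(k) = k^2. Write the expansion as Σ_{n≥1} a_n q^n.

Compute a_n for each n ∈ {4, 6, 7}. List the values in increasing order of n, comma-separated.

21, 50, 50

q^4  k|4↦f(k): 4:16 2:4 1:1  a_4=21
[q^6] f(1)=1,f(2)=4,f(3)=9,f(6)=36 ⇒ 50
[q^7] f(7)=49,f(1)=1 ⇒ 50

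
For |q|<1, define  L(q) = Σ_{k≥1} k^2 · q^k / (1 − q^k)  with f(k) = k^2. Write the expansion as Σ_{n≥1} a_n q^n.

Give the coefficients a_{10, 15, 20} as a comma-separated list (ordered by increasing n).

d|10:{10,5,2,1}  Σf=100+25+4+1=130
d|15:{15,5,3,1}  Σf=225+25+9+1=260
d|20:{1,2,4,5,10,20}  Σf=1+4+16+25+100+400=546

130, 260, 546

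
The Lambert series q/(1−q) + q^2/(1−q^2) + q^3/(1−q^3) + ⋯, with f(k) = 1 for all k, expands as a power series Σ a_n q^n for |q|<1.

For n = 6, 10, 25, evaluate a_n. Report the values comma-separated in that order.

4, 4, 3

n=6: 6·1 3·2 2·3 1·6  f→[1+1+1+1]=4
q^10  k|10↦f(k): 1:1 2:1 5:1 10:1  a_10=4
[q^25] f(1)=1,f(5)=1,f(25)=1 ⇒ 3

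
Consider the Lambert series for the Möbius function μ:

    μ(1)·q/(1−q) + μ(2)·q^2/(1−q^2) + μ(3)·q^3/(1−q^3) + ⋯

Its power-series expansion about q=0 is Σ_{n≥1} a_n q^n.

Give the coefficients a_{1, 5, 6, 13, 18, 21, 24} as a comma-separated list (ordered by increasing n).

[q^1] μ(1)=1 ⇒ 1
n=5: 1·5 5·1  μ→[1+(-1)]=0
q^6  k|6↦μ(k): 1:1 2:-1 3:-1 6:1  a_6=0
d|13:{13,1}  Σμ=(-1)+1=0
q^18  k|18↦μ(k): 18:0 9:0 6:1 3:-1 2:-1 1:1  a_18=0
q^21  k|21↦μ(k): 21:1 7:-1 3:-1 1:1  a_21=0
q^24  k|24↦μ(k): 24:0 12:0 8:0 6:1 4:0 3:-1 2:-1 1:1  a_24=0

1, 0, 0, 0, 0, 0, 0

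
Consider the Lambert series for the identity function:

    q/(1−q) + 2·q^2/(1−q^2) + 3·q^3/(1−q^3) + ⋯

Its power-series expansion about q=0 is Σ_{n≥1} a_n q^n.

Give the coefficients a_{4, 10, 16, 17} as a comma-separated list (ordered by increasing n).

7, 18, 31, 18

n=4: 1·4 2·2 4·1  f→[1+2+4]=7
n=10: 10·1 5·2 2·5 1·10  f→[10+5+2+1]=18
q^16  k|16↦f(k): 1:1 2:2 4:4 8:8 16:16  a_16=31
d|17:{17,1}  Σf=17+1=18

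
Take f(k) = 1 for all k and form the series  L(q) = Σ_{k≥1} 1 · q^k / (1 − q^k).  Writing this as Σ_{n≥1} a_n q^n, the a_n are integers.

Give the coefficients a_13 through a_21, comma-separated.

2, 4, 4, 5, 2, 6, 2, 6, 4

[q^13] f(1)=1,f(13)=1 ⇒ 2
[q^14] f(1)=1,f(2)=1,f(7)=1,f(14)=1 ⇒ 4
q^15  k|15↦f(k): 15:1 5:1 3:1 1:1  a_15=4
d|16:{1,2,4,8,16}  Σf=1+1+1+1+1=5
d|17:{1,17}  Σf=1+1=2
n=18: 1·18 2·9 3·6 6·3 9·2 18·1  f→[1+1+1+1+1+1]=6
d|19:{1,19}  Σf=1+1=2
d|20:{20,10,5,4,2,1}  Σf=1+1+1+1+1+1=6
q^21  k|21↦f(k): 1:1 3:1 7:1 21:1  a_21=4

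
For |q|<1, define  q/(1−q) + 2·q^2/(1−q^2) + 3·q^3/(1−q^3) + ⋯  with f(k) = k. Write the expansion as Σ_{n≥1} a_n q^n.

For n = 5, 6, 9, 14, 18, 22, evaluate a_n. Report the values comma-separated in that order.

6, 12, 13, 24, 39, 36

[q^5] f(5)=5,f(1)=1 ⇒ 6
n=6: 6·1 3·2 2·3 1·6  f→[6+3+2+1]=12
d|9:{9,3,1}  Σf=9+3+1=13
q^14  k|14↦f(k): 14:14 7:7 2:2 1:1  a_14=24
n=18: 1·18 2·9 3·6 6·3 9·2 18·1  f→[1+2+3+6+9+18]=39
q^22  k|22↦f(k): 1:1 2:2 11:11 22:22  a_22=36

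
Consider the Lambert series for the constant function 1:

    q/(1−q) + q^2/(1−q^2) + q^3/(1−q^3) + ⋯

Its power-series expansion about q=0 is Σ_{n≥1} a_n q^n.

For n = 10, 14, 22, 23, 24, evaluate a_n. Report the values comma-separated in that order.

4, 4, 4, 2, 8

[q^10] f(10)=1,f(5)=1,f(2)=1,f(1)=1 ⇒ 4
q^14  k|14↦f(k): 14:1 7:1 2:1 1:1  a_14=4
d|22:{1,2,11,22}  Σf=1+1+1+1=4
d|23:{1,23}  Σf=1+1=2
q^24  k|24↦f(k): 1:1 2:1 3:1 4:1 6:1 8:1 12:1 24:1  a_24=8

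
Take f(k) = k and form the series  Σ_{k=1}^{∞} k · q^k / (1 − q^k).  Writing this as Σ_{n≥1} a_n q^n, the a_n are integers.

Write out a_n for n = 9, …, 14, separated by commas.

d|9:{9,3,1}  Σf=9+3+1=13
d|10:{1,2,5,10}  Σf=1+2+5+10=18
n=11: 11·1 1·11  f→[11+1]=12
n=12: 12·1 6·2 4·3 3·4 2·6 1·12  f→[12+6+4+3+2+1]=28
n=13: 13·1 1·13  f→[13+1]=14
q^14  k|14↦f(k): 14:14 7:7 2:2 1:1  a_14=24

13, 18, 12, 28, 14, 24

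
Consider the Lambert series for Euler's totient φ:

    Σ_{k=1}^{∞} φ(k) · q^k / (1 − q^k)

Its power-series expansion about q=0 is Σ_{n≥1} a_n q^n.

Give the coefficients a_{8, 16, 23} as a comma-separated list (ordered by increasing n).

d|8:{8,4,2,1}  Σφ=4+2+1+1=8
n=16: 1·16 2·8 4·4 8·2 16·1  φ→[1+1+2+4+8]=16
[q^23] φ(23)=22,φ(1)=1 ⇒ 23

8, 16, 23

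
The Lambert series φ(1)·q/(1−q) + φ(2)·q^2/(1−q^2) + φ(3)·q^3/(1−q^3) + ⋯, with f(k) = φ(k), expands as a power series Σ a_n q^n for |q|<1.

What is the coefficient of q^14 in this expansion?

n=14: 14·1 7·2 2·7 1·14  φ→[6+6+1+1]=14

a_14 = 14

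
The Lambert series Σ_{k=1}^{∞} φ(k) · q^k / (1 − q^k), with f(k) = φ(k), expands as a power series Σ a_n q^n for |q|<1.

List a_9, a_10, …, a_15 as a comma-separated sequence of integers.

n=9: 1·9 3·3 9·1  φ→[1+2+6]=9
q^10  k|10↦φ(k): 1:1 2:1 5:4 10:4  a_10=10
d|11:{11,1}  Σφ=10+1=11
n=12: 12·1 6·2 4·3 3·4 2·6 1·12  φ→[4+2+2+2+1+1]=12
d|13:{13,1}  Σφ=12+1=13
q^14  k|14↦φ(k): 1:1 2:1 7:6 14:6  a_14=14
q^15  k|15↦φ(k): 1:1 3:2 5:4 15:8  a_15=15

9, 10, 11, 12, 13, 14, 15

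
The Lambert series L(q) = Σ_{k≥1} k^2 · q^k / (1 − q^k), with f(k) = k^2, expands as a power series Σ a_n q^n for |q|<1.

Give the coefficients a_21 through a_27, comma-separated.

500, 610, 530, 850, 651, 850, 820

d|21:{21,7,3,1}  Σf=441+49+9+1=500
n=22: 1·22 2·11 11·2 22·1  f→[1+4+121+484]=610
q^23  k|23↦f(k): 1:1 23:529  a_23=530
[q^24] f(24)=576,f(12)=144,f(8)=64,f(6)=36,f(4)=16,f(3)=9,f(2)=4,f(1)=1 ⇒ 850
q^25  k|25↦f(k): 1:1 5:25 25:625  a_25=651
d|26:{26,13,2,1}  Σf=676+169+4+1=850
[q^27] f(27)=729,f(9)=81,f(3)=9,f(1)=1 ⇒ 820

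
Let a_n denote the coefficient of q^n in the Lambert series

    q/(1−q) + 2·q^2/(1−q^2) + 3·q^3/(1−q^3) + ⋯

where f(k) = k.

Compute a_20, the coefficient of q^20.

d|20:{1,2,4,5,10,20}  Σf=1+2+4+5+10+20=42

a_20 = 42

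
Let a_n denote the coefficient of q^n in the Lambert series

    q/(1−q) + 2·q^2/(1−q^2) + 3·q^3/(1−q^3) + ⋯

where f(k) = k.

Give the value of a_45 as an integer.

n=45: 1·45 3·15 5·9 9·5 15·3 45·1  f→[1+3+5+9+15+45]=78

a_45 = 78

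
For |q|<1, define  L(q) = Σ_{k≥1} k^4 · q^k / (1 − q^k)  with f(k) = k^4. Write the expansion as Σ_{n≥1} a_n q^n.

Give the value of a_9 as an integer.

[q^9] f(9)=6561,f(3)=81,f(1)=1 ⇒ 6643

a_9 = 6643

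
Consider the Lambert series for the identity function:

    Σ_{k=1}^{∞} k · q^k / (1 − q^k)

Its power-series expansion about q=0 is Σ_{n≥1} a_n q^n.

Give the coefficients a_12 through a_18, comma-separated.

n=12: 12·1 6·2 4·3 3·4 2·6 1·12  f→[12+6+4+3+2+1]=28
q^13  k|13↦f(k): 13:13 1:1  a_13=14
d|14:{1,2,7,14}  Σf=1+2+7+14=24
n=15: 15·1 5·3 3·5 1·15  f→[15+5+3+1]=24
n=16: 1·16 2·8 4·4 8·2 16·1  f→[1+2+4+8+16]=31
[q^17] f(17)=17,f(1)=1 ⇒ 18
[q^18] f(1)=1,f(2)=2,f(3)=3,f(6)=6,f(9)=9,f(18)=18 ⇒ 39

28, 14, 24, 24, 31, 18, 39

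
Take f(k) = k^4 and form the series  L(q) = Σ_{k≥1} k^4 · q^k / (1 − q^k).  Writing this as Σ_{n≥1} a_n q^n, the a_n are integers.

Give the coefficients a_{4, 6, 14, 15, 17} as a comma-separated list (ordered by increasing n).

273, 1394, 40834, 51332, 83522

[q^4] f(4)=256,f(2)=16,f(1)=1 ⇒ 273
n=6: 1·6 2·3 3·2 6·1  f→[1+16+81+1296]=1394
d|14:{14,7,2,1}  Σf=38416+2401+16+1=40834
n=15: 1·15 3·5 5·3 15·1  f→[1+81+625+50625]=51332
n=17: 1·17 17·1  f→[1+83521]=83522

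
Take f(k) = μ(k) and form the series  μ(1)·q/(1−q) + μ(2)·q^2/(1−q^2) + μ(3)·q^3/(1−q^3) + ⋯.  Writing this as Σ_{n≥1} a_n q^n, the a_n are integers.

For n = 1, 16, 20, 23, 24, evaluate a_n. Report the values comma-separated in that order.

1, 0, 0, 0, 0

q^1  k|1↦μ(k): 1:1  a_1=1
q^16  k|16↦μ(k): 16:0 8:0 4:0 2:-1 1:1  a_16=0
[q^20] μ(20)=0,μ(10)=1,μ(5)=-1,μ(4)=0,μ(2)=-1,μ(1)=1 ⇒ 0
d|23:{1,23}  Σμ=1+(-1)=0
n=24: 24·1 12·2 8·3 6·4 4·6 3·8 2·12 1·24  μ→[0+0+0+1+0+(-1)+(-1)+1]=0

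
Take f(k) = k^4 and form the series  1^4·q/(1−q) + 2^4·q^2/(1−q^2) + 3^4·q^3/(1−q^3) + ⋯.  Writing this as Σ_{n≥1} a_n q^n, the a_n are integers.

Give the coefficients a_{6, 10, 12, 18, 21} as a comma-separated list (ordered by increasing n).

1394, 10642, 22386, 112931, 196964

n=6: 6·1 3·2 2·3 1·6  f→[1296+81+16+1]=1394
n=10: 1·10 2·5 5·2 10·1  f→[1+16+625+10000]=10642
[q^12] f(1)=1,f(2)=16,f(3)=81,f(4)=256,f(6)=1296,f(12)=20736 ⇒ 22386
[q^18] f(18)=104976,f(9)=6561,f(6)=1296,f(3)=81,f(2)=16,f(1)=1 ⇒ 112931
q^21  k|21↦f(k): 21:194481 7:2401 3:81 1:1  a_21=196964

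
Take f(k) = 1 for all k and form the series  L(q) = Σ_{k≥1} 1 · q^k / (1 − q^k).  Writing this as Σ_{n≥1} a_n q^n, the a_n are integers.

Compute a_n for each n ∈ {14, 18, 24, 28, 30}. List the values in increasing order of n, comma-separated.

4, 6, 8, 6, 8

q^14  k|14↦f(k): 14:1 7:1 2:1 1:1  a_14=4
[q^18] f(1)=1,f(2)=1,f(3)=1,f(6)=1,f(9)=1,f(18)=1 ⇒ 6
[q^24] f(1)=1,f(2)=1,f(3)=1,f(4)=1,f(6)=1,f(8)=1,f(12)=1,f(24)=1 ⇒ 8
n=28: 28·1 14·2 7·4 4·7 2·14 1·28  f→[1+1+1+1+1+1]=6
n=30: 30·1 15·2 10·3 6·5 5·6 3·10 2·15 1·30  f→[1+1+1+1+1+1+1+1]=8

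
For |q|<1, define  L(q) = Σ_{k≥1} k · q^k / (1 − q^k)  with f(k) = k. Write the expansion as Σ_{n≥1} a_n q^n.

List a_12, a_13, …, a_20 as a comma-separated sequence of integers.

28, 14, 24, 24, 31, 18, 39, 20, 42

d|12:{1,2,3,4,6,12}  Σf=1+2+3+4+6+12=28
[q^13] f(1)=1,f(13)=13 ⇒ 14
q^14  k|14↦f(k): 1:1 2:2 7:7 14:14  a_14=24
[q^15] f(1)=1,f(3)=3,f(5)=5,f(15)=15 ⇒ 24
[q^16] f(1)=1,f(2)=2,f(4)=4,f(8)=8,f(16)=16 ⇒ 31
d|17:{1,17}  Σf=1+17=18
d|18:{1,2,3,6,9,18}  Σf=1+2+3+6+9+18=39
q^19  k|19↦f(k): 1:1 19:19  a_19=20
q^20  k|20↦f(k): 20:20 10:10 5:5 4:4 2:2 1:1  a_20=42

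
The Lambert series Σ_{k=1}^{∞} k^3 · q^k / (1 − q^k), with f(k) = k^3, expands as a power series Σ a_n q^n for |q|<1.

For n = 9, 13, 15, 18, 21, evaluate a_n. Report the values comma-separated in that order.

757, 2198, 3528, 6813, 9632

q^9  k|9↦f(k): 9:729 3:27 1:1  a_9=757
[q^13] f(1)=1,f(13)=2197 ⇒ 2198
q^15  k|15↦f(k): 15:3375 5:125 3:27 1:1  a_15=3528
[q^18] f(1)=1,f(2)=8,f(3)=27,f(6)=216,f(9)=729,f(18)=5832 ⇒ 6813
n=21: 1·21 3·7 7·3 21·1  f→[1+27+343+9261]=9632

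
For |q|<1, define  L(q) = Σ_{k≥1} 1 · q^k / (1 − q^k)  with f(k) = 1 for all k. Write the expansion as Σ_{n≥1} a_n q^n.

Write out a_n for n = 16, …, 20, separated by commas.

n=16: 16·1 8·2 4·4 2·8 1·16  f→[1+1+1+1+1]=5
d|17:{1,17}  Σf=1+1=2
d|18:{18,9,6,3,2,1}  Σf=1+1+1+1+1+1=6
[q^19] f(19)=1,f(1)=1 ⇒ 2
d|20:{1,2,4,5,10,20}  Σf=1+1+1+1+1+1=6

5, 2, 6, 2, 6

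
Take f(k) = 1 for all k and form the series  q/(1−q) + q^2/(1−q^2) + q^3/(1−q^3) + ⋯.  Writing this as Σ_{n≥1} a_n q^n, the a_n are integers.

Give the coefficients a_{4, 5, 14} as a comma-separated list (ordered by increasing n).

q^4  k|4↦f(k): 4:1 2:1 1:1  a_4=3
q^5  k|5↦f(k): 5:1 1:1  a_5=2
n=14: 14·1 7·2 2·7 1·14  f→[1+1+1+1]=4

3, 2, 4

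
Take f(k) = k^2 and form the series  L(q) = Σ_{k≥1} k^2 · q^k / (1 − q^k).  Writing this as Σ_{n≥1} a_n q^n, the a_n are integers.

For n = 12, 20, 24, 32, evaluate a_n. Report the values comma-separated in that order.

210, 546, 850, 1365

d|12:{12,6,4,3,2,1}  Σf=144+36+16+9+4+1=210
d|20:{1,2,4,5,10,20}  Σf=1+4+16+25+100+400=546
q^24  k|24↦f(k): 1:1 2:4 3:9 4:16 6:36 8:64 12:144 24:576  a_24=850
d|32:{1,2,4,8,16,32}  Σf=1+4+16+64+256+1024=1365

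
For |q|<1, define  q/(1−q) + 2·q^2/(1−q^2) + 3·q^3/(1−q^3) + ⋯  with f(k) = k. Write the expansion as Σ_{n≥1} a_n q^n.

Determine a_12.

q^12  k|12↦f(k): 1:1 2:2 3:3 4:4 6:6 12:12  a_12=28

a_12 = 28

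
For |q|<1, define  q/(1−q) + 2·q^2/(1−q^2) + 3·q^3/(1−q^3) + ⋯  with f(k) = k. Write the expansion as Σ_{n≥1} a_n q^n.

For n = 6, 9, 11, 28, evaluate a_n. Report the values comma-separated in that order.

q^6  k|6↦f(k): 6:6 3:3 2:2 1:1  a_6=12
q^9  k|9↦f(k): 9:9 3:3 1:1  a_9=13
n=11: 1·11 11·1  f→[1+11]=12
[q^28] f(28)=28,f(14)=14,f(7)=7,f(4)=4,f(2)=2,f(1)=1 ⇒ 56

12, 13, 12, 56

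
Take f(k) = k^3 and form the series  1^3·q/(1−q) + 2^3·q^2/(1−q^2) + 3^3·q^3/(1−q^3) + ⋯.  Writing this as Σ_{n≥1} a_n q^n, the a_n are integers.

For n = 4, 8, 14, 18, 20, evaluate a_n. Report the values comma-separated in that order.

73, 585, 3096, 6813, 9198

n=4: 4·1 2·2 1·4  f→[64+8+1]=73
q^8  k|8↦f(k): 8:512 4:64 2:8 1:1  a_8=585
d|14:{14,7,2,1}  Σf=2744+343+8+1=3096
q^18  k|18↦f(k): 1:1 2:8 3:27 6:216 9:729 18:5832  a_18=6813
q^20  k|20↦f(k): 1:1 2:8 4:64 5:125 10:1000 20:8000  a_20=9198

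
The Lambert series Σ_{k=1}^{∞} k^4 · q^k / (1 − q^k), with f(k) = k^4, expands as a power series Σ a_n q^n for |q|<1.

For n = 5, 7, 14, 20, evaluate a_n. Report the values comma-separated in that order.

626, 2402, 40834, 170898

[q^5] f(5)=625,f(1)=1 ⇒ 626
d|7:{1,7}  Σf=1+2401=2402
n=14: 14·1 7·2 2·7 1·14  f→[38416+2401+16+1]=40834
d|20:{20,10,5,4,2,1}  Σf=160000+10000+625+256+16+1=170898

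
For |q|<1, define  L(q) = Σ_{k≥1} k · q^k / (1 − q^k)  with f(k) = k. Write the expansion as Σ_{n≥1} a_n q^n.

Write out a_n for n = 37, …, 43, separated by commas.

d|37:{37,1}  Σf=37+1=38
n=38: 1·38 2·19 19·2 38·1  f→[1+2+19+38]=60
[q^39] f(1)=1,f(3)=3,f(13)=13,f(39)=39 ⇒ 56
[q^40] f(40)=40,f(20)=20,f(10)=10,f(8)=8,f(5)=5,f(4)=4,f(2)=2,f(1)=1 ⇒ 90
d|41:{41,1}  Σf=41+1=42
[q^42] f(1)=1,f(2)=2,f(3)=3,f(6)=6,f(7)=7,f(14)=14,f(21)=21,f(42)=42 ⇒ 96
d|43:{1,43}  Σf=1+43=44

38, 60, 56, 90, 42, 96, 44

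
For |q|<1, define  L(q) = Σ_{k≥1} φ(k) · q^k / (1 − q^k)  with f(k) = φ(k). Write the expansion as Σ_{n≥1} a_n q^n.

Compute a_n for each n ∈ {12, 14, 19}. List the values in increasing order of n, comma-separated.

[q^12] φ(12)=4,φ(6)=2,φ(4)=2,φ(3)=2,φ(2)=1,φ(1)=1 ⇒ 12
n=14: 1·14 2·7 7·2 14·1  φ→[1+1+6+6]=14
[q^19] φ(1)=1,φ(19)=18 ⇒ 19

12, 14, 19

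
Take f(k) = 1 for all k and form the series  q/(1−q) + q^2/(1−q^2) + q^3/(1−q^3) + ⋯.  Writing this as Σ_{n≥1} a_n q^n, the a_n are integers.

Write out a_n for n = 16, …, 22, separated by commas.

n=16: 1·16 2·8 4·4 8·2 16·1  f→[1+1+1+1+1]=5
d|17:{1,17}  Σf=1+1=2
d|18:{1,2,3,6,9,18}  Σf=1+1+1+1+1+1=6
d|19:{1,19}  Σf=1+1=2
q^20  k|20↦f(k): 1:1 2:1 4:1 5:1 10:1 20:1  a_20=6
[q^21] f(1)=1,f(3)=1,f(7)=1,f(21)=1 ⇒ 4
[q^22] f(1)=1,f(2)=1,f(11)=1,f(22)=1 ⇒ 4

5, 2, 6, 2, 6, 4, 4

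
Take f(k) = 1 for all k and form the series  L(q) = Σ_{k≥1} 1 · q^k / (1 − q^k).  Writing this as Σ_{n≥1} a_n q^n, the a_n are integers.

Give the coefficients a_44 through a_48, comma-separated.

[q^44] f(44)=1,f(22)=1,f(11)=1,f(4)=1,f(2)=1,f(1)=1 ⇒ 6
q^45  k|45↦f(k): 45:1 15:1 9:1 5:1 3:1 1:1  a_45=6
[q^46] f(46)=1,f(23)=1,f(2)=1,f(1)=1 ⇒ 4
q^47  k|47↦f(k): 47:1 1:1  a_47=2
[q^48] f(48)=1,f(24)=1,f(16)=1,f(12)=1,f(8)=1,f(6)=1,f(4)=1,f(3)=1,f(2)=1,f(1)=1 ⇒ 10

6, 6, 4, 2, 10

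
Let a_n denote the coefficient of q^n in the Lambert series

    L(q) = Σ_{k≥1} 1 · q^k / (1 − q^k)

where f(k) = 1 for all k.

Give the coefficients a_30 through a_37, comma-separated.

[q^30] f(1)=1,f(2)=1,f(3)=1,f(5)=1,f(6)=1,f(10)=1,f(15)=1,f(30)=1 ⇒ 8
[q^31] f(1)=1,f(31)=1 ⇒ 2
[q^32] f(32)=1,f(16)=1,f(8)=1,f(4)=1,f(2)=1,f(1)=1 ⇒ 6
d|33:{33,11,3,1}  Σf=1+1+1+1=4
q^34  k|34↦f(k): 1:1 2:1 17:1 34:1  a_34=4
d|35:{1,5,7,35}  Σf=1+1+1+1=4
[q^36] f(36)=1,f(18)=1,f(12)=1,f(9)=1,f(6)=1,f(4)=1,f(3)=1,f(2)=1,f(1)=1 ⇒ 9
d|37:{37,1}  Σf=1+1=2

8, 2, 6, 4, 4, 4, 9, 2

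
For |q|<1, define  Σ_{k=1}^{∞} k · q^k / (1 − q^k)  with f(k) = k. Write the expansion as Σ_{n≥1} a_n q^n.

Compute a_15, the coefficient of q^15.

a_15 = 24

d|15:{15,5,3,1}  Σf=15+5+3+1=24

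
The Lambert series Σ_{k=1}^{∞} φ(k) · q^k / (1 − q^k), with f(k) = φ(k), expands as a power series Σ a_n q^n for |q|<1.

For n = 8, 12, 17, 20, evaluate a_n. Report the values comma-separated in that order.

[q^8] φ(1)=1,φ(2)=1,φ(4)=2,φ(8)=4 ⇒ 8
[q^12] φ(12)=4,φ(6)=2,φ(4)=2,φ(3)=2,φ(2)=1,φ(1)=1 ⇒ 12
[q^17] φ(1)=1,φ(17)=16 ⇒ 17
q^20  k|20↦φ(k): 1:1 2:1 4:2 5:4 10:4 20:8  a_20=20

8, 12, 17, 20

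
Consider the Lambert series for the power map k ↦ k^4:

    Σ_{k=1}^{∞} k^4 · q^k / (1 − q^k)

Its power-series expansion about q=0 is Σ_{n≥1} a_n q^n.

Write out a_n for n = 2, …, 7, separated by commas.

17, 82, 273, 626, 1394, 2402

q^2  k|2↦f(k): 1:1 2:16  a_2=17
[q^3] f(1)=1,f(3)=81 ⇒ 82
[q^4] f(4)=256,f(2)=16,f(1)=1 ⇒ 273
d|5:{5,1}  Σf=625+1=626
n=6: 1·6 2·3 3·2 6·1  f→[1+16+81+1296]=1394
d|7:{7,1}  Σf=2401+1=2402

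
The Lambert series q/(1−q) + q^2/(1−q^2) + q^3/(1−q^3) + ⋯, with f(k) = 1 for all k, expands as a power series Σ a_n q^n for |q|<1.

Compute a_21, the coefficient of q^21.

a_21 = 4

d|21:{1,3,7,21}  Σf=1+1+1+1=4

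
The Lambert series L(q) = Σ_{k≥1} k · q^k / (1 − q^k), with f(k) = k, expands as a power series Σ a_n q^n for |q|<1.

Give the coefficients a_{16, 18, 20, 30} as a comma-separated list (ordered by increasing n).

n=16: 16·1 8·2 4·4 2·8 1·16  f→[16+8+4+2+1]=31
n=18: 18·1 9·2 6·3 3·6 2·9 1·18  f→[18+9+6+3+2+1]=39
d|20:{20,10,5,4,2,1}  Σf=20+10+5+4+2+1=42
d|30:{1,2,3,5,6,10,15,30}  Σf=1+2+3+5+6+10+15+30=72

31, 39, 42, 72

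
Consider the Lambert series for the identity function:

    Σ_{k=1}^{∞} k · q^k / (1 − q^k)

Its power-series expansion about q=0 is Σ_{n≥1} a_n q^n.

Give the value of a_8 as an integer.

a_8 = 15

d|8:{8,4,2,1}  Σf=8+4+2+1=15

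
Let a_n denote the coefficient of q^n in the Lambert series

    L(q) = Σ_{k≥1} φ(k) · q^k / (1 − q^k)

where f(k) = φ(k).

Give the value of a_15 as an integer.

d|15:{1,3,5,15}  Σφ=1+2+4+8=15

a_15 = 15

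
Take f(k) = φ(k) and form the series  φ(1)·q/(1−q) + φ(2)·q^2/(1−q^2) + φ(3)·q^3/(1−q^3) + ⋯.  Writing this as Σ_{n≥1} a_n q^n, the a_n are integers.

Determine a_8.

n=8: 8·1 4·2 2·4 1·8  φ→[4+2+1+1]=8

a_8 = 8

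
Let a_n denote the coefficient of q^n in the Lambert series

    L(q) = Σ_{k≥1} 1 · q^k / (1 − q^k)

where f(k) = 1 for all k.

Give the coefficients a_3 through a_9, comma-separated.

n=3: 3·1 1·3  f→[1+1]=2
d|4:{4,2,1}  Σf=1+1+1=3
d|5:{5,1}  Σf=1+1=2
d|6:{6,3,2,1}  Σf=1+1+1+1=4
d|7:{7,1}  Σf=1+1=2
d|8:{8,4,2,1}  Σf=1+1+1+1=4
n=9: 9·1 3·3 1·9  f→[1+1+1]=3

2, 3, 2, 4, 2, 4, 3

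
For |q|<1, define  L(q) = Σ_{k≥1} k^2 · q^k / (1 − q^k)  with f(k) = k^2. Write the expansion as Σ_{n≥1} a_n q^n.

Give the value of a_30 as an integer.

a_30 = 1300

n=30: 30·1 15·2 10·3 6·5 5·6 3·10 2·15 1·30  f→[900+225+100+36+25+9+4+1]=1300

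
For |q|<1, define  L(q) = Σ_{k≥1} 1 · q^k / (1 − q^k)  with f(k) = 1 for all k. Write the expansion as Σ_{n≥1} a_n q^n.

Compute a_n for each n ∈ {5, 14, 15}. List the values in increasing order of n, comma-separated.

2, 4, 4

[q^5] f(1)=1,f(5)=1 ⇒ 2
n=14: 1·14 2·7 7·2 14·1  f→[1+1+1+1]=4
n=15: 15·1 5·3 3·5 1·15  f→[1+1+1+1]=4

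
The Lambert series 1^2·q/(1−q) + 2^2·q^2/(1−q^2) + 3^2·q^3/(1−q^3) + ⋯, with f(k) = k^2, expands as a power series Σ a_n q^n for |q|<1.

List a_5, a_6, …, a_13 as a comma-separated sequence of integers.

26, 50, 50, 85, 91, 130, 122, 210, 170

[q^5] f(5)=25,f(1)=1 ⇒ 26
d|6:{6,3,2,1}  Σf=36+9+4+1=50
q^7  k|7↦f(k): 1:1 7:49  a_7=50
d|8:{1,2,4,8}  Σf=1+4+16+64=85
n=9: 9·1 3·3 1·9  f→[81+9+1]=91
n=10: 1·10 2·5 5·2 10·1  f→[1+4+25+100]=130
q^11  k|11↦f(k): 11:121 1:1  a_11=122
[q^12] f(1)=1,f(2)=4,f(3)=9,f(4)=16,f(6)=36,f(12)=144 ⇒ 210
d|13:{13,1}  Σf=169+1=170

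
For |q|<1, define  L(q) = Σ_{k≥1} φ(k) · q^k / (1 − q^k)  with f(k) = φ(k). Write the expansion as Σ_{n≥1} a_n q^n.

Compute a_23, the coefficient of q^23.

n=23: 23·1 1·23  φ→[22+1]=23

a_23 = 23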